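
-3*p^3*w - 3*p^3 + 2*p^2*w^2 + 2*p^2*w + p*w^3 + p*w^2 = (-p + w)*(3*p + w)*(p*w + p)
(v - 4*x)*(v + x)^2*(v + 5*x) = v^4 + 3*v^3*x - 17*v^2*x^2 - 39*v*x^3 - 20*x^4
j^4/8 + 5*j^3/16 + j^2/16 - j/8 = j*(j/4 + 1/2)*(j/2 + 1/2)*(j - 1/2)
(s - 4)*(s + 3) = s^2 - s - 12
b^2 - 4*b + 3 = (b - 3)*(b - 1)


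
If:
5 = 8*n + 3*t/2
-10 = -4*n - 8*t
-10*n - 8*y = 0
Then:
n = 25/58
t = 30/29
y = -125/232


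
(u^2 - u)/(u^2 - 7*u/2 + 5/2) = 2*u/(2*u - 5)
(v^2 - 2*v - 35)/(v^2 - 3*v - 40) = (v - 7)/(v - 8)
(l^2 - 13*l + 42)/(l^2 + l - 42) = (l - 7)/(l + 7)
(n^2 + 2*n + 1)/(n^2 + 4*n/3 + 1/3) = 3*(n + 1)/(3*n + 1)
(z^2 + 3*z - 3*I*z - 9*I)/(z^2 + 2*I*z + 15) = (z + 3)/(z + 5*I)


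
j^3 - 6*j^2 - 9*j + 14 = (j - 7)*(j - 1)*(j + 2)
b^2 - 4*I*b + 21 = (b - 7*I)*(b + 3*I)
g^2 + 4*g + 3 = (g + 1)*(g + 3)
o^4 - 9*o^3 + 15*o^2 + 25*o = o*(o - 5)^2*(o + 1)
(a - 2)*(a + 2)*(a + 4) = a^3 + 4*a^2 - 4*a - 16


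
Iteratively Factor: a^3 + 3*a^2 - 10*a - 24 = (a + 2)*(a^2 + a - 12) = (a - 3)*(a + 2)*(a + 4)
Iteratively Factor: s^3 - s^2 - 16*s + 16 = (s - 1)*(s^2 - 16) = (s - 4)*(s - 1)*(s + 4)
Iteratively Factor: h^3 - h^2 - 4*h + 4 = (h + 2)*(h^2 - 3*h + 2) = (h - 1)*(h + 2)*(h - 2)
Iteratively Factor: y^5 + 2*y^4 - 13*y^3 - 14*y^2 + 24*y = (y - 3)*(y^4 + 5*y^3 + 2*y^2 - 8*y) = (y - 3)*(y - 1)*(y^3 + 6*y^2 + 8*y) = y*(y - 3)*(y - 1)*(y^2 + 6*y + 8) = y*(y - 3)*(y - 1)*(y + 2)*(y + 4)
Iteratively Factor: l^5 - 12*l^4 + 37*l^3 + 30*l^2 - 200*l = (l - 5)*(l^4 - 7*l^3 + 2*l^2 + 40*l) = (l - 5)^2*(l^3 - 2*l^2 - 8*l) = (l - 5)^2*(l + 2)*(l^2 - 4*l) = l*(l - 5)^2*(l + 2)*(l - 4)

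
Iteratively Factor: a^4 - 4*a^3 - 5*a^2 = (a + 1)*(a^3 - 5*a^2) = a*(a + 1)*(a^2 - 5*a) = a*(a - 5)*(a + 1)*(a)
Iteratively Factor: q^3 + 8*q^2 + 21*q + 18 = (q + 2)*(q^2 + 6*q + 9) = (q + 2)*(q + 3)*(q + 3)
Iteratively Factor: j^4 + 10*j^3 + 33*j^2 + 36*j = (j)*(j^3 + 10*j^2 + 33*j + 36) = j*(j + 4)*(j^2 + 6*j + 9) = j*(j + 3)*(j + 4)*(j + 3)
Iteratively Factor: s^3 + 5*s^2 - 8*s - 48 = (s + 4)*(s^2 + s - 12) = (s + 4)^2*(s - 3)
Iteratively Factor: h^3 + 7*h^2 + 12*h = (h + 4)*(h^2 + 3*h) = (h + 3)*(h + 4)*(h)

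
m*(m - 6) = m^2 - 6*m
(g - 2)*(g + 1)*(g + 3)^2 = g^4 + 5*g^3 + g^2 - 21*g - 18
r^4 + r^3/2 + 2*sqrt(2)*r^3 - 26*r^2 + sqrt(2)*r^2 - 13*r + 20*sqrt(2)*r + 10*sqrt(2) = (r + 1/2)*(r - 2*sqrt(2))*(r - sqrt(2))*(r + 5*sqrt(2))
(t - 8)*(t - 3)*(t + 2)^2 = t^4 - 7*t^3 - 16*t^2 + 52*t + 96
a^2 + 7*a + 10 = (a + 2)*(a + 5)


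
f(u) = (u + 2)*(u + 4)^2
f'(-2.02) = 3.84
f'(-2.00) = 4.00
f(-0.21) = 25.71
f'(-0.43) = 23.95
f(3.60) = 323.46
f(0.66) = 57.76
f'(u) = (u + 2)*(2*u + 8) + (u + 4)^2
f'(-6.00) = 20.00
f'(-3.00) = -1.00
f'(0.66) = 46.51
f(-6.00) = -16.00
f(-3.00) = -1.00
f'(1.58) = 71.09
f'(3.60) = 142.88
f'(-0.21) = 27.93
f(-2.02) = -0.08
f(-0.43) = 20.01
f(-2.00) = 0.00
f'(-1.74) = 6.28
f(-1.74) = 1.33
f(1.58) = 111.47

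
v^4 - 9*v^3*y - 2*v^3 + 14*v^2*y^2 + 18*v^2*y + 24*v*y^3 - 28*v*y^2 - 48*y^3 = (v - 2)*(v - 6*y)*(v - 4*y)*(v + y)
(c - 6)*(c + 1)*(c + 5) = c^3 - 31*c - 30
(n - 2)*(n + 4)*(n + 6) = n^3 + 8*n^2 + 4*n - 48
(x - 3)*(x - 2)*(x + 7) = x^3 + 2*x^2 - 29*x + 42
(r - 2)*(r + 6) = r^2 + 4*r - 12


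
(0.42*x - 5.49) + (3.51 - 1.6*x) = -1.18*x - 1.98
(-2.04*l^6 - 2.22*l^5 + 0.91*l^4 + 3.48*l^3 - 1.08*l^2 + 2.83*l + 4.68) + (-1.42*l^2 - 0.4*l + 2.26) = -2.04*l^6 - 2.22*l^5 + 0.91*l^4 + 3.48*l^3 - 2.5*l^2 + 2.43*l + 6.94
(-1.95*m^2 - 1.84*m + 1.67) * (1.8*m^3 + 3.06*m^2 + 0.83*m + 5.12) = -3.51*m^5 - 9.279*m^4 - 4.2429*m^3 - 6.401*m^2 - 8.0347*m + 8.5504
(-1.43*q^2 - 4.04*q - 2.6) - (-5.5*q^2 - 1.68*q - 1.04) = 4.07*q^2 - 2.36*q - 1.56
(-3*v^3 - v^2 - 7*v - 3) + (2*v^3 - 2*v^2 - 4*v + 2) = -v^3 - 3*v^2 - 11*v - 1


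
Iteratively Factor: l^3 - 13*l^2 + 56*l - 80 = (l - 5)*(l^2 - 8*l + 16) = (l - 5)*(l - 4)*(l - 4)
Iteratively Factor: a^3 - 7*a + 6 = (a - 1)*(a^2 + a - 6) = (a - 1)*(a + 3)*(a - 2)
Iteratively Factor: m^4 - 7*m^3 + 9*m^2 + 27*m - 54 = (m - 3)*(m^3 - 4*m^2 - 3*m + 18) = (m - 3)*(m + 2)*(m^2 - 6*m + 9) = (m - 3)^2*(m + 2)*(m - 3)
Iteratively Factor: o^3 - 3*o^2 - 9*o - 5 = (o - 5)*(o^2 + 2*o + 1) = (o - 5)*(o + 1)*(o + 1)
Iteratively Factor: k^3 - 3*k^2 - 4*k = (k + 1)*(k^2 - 4*k) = (k - 4)*(k + 1)*(k)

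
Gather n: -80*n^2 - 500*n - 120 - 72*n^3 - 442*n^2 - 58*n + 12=-72*n^3 - 522*n^2 - 558*n - 108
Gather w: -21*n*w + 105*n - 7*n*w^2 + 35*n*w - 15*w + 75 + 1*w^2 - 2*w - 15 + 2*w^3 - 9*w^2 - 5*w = 105*n + 2*w^3 + w^2*(-7*n - 8) + w*(14*n - 22) + 60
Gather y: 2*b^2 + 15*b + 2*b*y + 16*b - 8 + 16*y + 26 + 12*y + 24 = 2*b^2 + 31*b + y*(2*b + 28) + 42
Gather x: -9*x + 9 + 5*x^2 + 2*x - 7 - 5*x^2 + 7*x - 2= 0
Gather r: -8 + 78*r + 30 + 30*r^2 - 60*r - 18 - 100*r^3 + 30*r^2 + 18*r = -100*r^3 + 60*r^2 + 36*r + 4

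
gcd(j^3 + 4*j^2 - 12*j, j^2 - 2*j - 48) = j + 6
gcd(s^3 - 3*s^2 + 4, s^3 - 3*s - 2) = s^2 - s - 2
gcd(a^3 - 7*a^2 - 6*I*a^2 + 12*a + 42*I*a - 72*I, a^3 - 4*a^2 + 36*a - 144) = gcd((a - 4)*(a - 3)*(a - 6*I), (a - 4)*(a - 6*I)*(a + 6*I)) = a^2 + a*(-4 - 6*I) + 24*I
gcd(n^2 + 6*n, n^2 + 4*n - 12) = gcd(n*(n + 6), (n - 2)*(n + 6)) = n + 6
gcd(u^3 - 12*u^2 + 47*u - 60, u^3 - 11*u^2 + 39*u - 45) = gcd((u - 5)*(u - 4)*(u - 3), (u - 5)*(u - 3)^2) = u^2 - 8*u + 15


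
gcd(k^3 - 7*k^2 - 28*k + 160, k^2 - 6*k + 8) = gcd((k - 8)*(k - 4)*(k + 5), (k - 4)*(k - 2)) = k - 4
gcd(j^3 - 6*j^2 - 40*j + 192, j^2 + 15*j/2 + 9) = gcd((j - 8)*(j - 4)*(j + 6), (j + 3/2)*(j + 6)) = j + 6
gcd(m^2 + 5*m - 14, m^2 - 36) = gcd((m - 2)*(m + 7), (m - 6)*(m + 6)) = 1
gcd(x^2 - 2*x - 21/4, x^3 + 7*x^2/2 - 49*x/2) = x - 7/2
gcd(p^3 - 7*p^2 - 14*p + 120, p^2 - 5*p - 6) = p - 6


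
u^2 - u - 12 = (u - 4)*(u + 3)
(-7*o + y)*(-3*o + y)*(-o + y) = -21*o^3 + 31*o^2*y - 11*o*y^2 + y^3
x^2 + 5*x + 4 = (x + 1)*(x + 4)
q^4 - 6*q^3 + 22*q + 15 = (q - 5)*(q - 3)*(q + 1)^2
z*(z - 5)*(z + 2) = z^3 - 3*z^2 - 10*z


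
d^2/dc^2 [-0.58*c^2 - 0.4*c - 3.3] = -1.16000000000000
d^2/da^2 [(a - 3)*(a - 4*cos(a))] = 2*(2*a - 6)*cos(a) + 8*sin(a) + 2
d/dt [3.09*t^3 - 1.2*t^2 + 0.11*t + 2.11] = 9.27*t^2 - 2.4*t + 0.11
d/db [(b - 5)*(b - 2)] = 2*b - 7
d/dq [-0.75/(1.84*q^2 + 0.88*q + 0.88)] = (2.76*q + 0.66)/(1.84*q^2 + 0.88*q + 0.88)^2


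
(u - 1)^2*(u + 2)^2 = u^4 + 2*u^3 - 3*u^2 - 4*u + 4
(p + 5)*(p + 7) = p^2 + 12*p + 35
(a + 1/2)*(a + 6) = a^2 + 13*a/2 + 3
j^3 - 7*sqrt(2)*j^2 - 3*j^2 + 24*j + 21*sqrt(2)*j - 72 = (j - 3)*(j - 4*sqrt(2))*(j - 3*sqrt(2))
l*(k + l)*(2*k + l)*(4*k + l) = 8*k^3*l + 14*k^2*l^2 + 7*k*l^3 + l^4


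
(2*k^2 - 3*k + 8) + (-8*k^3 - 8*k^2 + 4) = -8*k^3 - 6*k^2 - 3*k + 12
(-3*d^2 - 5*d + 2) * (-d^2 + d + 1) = 3*d^4 + 2*d^3 - 10*d^2 - 3*d + 2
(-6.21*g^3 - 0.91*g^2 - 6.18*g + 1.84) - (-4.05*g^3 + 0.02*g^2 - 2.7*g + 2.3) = -2.16*g^3 - 0.93*g^2 - 3.48*g - 0.46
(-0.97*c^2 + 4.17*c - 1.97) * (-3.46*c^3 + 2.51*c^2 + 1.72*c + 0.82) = 3.3562*c^5 - 16.8629*c^4 + 15.6145*c^3 + 1.4323*c^2 + 0.0309999999999997*c - 1.6154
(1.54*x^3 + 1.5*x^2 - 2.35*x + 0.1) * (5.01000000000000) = 7.7154*x^3 + 7.515*x^2 - 11.7735*x + 0.501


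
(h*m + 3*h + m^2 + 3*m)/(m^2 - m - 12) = (h + m)/(m - 4)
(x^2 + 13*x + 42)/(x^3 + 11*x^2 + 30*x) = (x + 7)/(x*(x + 5))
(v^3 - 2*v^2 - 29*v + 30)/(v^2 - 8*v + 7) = (v^2 - v - 30)/(v - 7)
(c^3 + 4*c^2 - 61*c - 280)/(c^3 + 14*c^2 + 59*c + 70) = (c - 8)/(c + 2)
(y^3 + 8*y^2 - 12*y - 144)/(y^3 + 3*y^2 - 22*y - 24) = (y + 6)/(y + 1)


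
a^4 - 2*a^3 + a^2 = a^2*(-I*a + I)*(I*a - I)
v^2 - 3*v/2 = v*(v - 3/2)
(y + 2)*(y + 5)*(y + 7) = y^3 + 14*y^2 + 59*y + 70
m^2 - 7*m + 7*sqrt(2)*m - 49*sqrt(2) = (m - 7)*(m + 7*sqrt(2))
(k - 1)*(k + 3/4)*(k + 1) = k^3 + 3*k^2/4 - k - 3/4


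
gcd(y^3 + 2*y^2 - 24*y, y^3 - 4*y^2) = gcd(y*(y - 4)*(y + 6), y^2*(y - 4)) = y^2 - 4*y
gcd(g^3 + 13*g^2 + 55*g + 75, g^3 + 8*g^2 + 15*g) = g^2 + 8*g + 15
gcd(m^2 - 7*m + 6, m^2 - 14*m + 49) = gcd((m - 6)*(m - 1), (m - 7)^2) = 1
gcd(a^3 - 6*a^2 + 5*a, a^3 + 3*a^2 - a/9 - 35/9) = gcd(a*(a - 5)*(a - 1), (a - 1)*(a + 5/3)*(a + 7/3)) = a - 1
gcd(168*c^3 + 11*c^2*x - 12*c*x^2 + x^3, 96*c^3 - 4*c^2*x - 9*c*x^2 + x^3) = -24*c^2 - 5*c*x + x^2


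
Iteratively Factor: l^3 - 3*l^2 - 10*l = (l + 2)*(l^2 - 5*l) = l*(l + 2)*(l - 5)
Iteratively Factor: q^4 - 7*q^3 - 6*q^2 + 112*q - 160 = (q - 2)*(q^3 - 5*q^2 - 16*q + 80) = (q - 4)*(q - 2)*(q^2 - q - 20) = (q - 5)*(q - 4)*(q - 2)*(q + 4)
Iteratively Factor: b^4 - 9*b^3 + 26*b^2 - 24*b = (b)*(b^3 - 9*b^2 + 26*b - 24) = b*(b - 4)*(b^2 - 5*b + 6) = b*(b - 4)*(b - 3)*(b - 2)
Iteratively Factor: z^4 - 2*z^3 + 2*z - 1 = (z - 1)*(z^3 - z^2 - z + 1) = (z - 1)*(z + 1)*(z^2 - 2*z + 1) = (z - 1)^2*(z + 1)*(z - 1)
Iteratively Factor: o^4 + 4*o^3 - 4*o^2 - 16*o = (o - 2)*(o^3 + 6*o^2 + 8*o) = o*(o - 2)*(o^2 + 6*o + 8) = o*(o - 2)*(o + 2)*(o + 4)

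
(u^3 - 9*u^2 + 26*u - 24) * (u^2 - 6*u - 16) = u^5 - 15*u^4 + 64*u^3 - 36*u^2 - 272*u + 384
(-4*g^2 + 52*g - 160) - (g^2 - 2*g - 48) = -5*g^2 + 54*g - 112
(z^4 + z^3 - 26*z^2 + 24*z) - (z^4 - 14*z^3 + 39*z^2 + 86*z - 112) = 15*z^3 - 65*z^2 - 62*z + 112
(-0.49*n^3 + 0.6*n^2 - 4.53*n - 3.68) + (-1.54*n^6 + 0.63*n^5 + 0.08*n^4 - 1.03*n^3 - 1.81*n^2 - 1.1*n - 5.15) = -1.54*n^6 + 0.63*n^5 + 0.08*n^4 - 1.52*n^3 - 1.21*n^2 - 5.63*n - 8.83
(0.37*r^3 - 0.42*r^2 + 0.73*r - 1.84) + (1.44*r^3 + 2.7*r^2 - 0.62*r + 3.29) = 1.81*r^3 + 2.28*r^2 + 0.11*r + 1.45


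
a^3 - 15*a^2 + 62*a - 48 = (a - 8)*(a - 6)*(a - 1)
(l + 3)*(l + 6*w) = l^2 + 6*l*w + 3*l + 18*w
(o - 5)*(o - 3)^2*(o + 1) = o^4 - 10*o^3 + 28*o^2 - 6*o - 45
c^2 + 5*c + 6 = (c + 2)*(c + 3)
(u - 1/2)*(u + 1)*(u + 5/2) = u^3 + 3*u^2 + 3*u/4 - 5/4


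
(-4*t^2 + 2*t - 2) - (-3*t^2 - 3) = -t^2 + 2*t + 1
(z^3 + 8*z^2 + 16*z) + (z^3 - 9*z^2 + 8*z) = 2*z^3 - z^2 + 24*z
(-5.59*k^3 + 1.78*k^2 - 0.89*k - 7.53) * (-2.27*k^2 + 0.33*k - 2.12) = 12.6893*k^5 - 5.8853*k^4 + 14.4585*k^3 + 13.0258*k^2 - 0.5981*k + 15.9636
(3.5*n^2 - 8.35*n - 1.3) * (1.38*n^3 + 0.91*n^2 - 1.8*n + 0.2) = 4.83*n^5 - 8.338*n^4 - 15.6925*n^3 + 14.547*n^2 + 0.67*n - 0.26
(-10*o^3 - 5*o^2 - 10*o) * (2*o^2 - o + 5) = -20*o^5 - 65*o^3 - 15*o^2 - 50*o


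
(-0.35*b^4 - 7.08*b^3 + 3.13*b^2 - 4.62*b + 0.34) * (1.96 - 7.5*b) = 2.625*b^5 + 52.414*b^4 - 37.3518*b^3 + 40.7848*b^2 - 11.6052*b + 0.6664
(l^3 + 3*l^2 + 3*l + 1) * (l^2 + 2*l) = l^5 + 5*l^4 + 9*l^3 + 7*l^2 + 2*l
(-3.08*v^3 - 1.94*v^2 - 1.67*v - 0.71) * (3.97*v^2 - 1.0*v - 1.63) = -12.2276*v^5 - 4.6218*v^4 + 0.330499999999999*v^3 + 2.0135*v^2 + 3.4321*v + 1.1573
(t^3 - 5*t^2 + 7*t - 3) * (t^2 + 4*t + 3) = t^5 - t^4 - 10*t^3 + 10*t^2 + 9*t - 9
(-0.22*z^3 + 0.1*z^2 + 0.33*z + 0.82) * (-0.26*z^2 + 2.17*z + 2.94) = 0.0572*z^5 - 0.5034*z^4 - 0.5156*z^3 + 0.7969*z^2 + 2.7496*z + 2.4108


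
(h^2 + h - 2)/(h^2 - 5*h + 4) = (h + 2)/(h - 4)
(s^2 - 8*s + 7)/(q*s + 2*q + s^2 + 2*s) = (s^2 - 8*s + 7)/(q*s + 2*q + s^2 + 2*s)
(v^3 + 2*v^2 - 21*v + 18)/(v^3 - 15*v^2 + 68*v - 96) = (v^2 + 5*v - 6)/(v^2 - 12*v + 32)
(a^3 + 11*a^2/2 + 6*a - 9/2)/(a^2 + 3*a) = a + 5/2 - 3/(2*a)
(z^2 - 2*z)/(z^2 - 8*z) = (z - 2)/(z - 8)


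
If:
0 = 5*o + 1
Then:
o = -1/5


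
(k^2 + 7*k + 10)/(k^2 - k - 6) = (k + 5)/(k - 3)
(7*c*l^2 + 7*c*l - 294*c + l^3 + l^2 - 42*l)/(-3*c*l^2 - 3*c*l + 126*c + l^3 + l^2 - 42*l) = (-7*c - l)/(3*c - l)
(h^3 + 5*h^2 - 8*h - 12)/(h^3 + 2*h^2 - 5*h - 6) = (h + 6)/(h + 3)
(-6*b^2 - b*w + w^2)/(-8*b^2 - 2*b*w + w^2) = (-3*b + w)/(-4*b + w)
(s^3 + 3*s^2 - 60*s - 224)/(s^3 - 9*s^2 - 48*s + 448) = (s + 4)/(s - 8)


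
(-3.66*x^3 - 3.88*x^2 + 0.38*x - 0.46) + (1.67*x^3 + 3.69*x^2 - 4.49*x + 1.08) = -1.99*x^3 - 0.19*x^2 - 4.11*x + 0.62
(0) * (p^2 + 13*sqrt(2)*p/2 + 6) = 0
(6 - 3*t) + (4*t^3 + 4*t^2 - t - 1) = 4*t^3 + 4*t^2 - 4*t + 5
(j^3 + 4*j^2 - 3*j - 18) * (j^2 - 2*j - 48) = j^5 + 2*j^4 - 59*j^3 - 204*j^2 + 180*j + 864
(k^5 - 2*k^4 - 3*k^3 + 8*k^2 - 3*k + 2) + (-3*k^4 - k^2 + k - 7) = k^5 - 5*k^4 - 3*k^3 + 7*k^2 - 2*k - 5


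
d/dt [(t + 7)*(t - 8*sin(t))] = t - (t + 7)*(8*cos(t) - 1) - 8*sin(t)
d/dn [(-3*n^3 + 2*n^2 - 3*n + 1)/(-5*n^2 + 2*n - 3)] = (15*n^4 - 12*n^3 + 16*n^2 - 2*n + 7)/(25*n^4 - 20*n^3 + 34*n^2 - 12*n + 9)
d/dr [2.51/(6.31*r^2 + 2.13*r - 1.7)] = (-31.6762*r - 5.3463)/(6.31*r^2 + 2.13*r - 1.7)^2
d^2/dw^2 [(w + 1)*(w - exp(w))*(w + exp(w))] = -4*w*exp(2*w) + 6*w - 8*exp(2*w) + 2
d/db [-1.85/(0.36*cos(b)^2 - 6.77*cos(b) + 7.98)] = (12.5245 - 1.332*cos(b))*sin(b)/(0.36*cos(b)^2 - 6.77*cos(b) + 7.98)^2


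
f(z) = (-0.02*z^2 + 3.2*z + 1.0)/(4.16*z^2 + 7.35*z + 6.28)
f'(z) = (3.2 - 0.04*z)/(4.16*z^2 + 7.35*z + 6.28) + (-8.32*z - 7.35)*(-0.02*z^2 + 3.2*z + 1.0)/(4.16*z^2 + 7.35*z + 6.28)^2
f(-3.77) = -0.30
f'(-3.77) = -0.10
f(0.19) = 0.21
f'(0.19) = 0.17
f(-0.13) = 0.11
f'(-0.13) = 0.47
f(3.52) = 0.14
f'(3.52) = -0.03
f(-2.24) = -0.59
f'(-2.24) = -0.31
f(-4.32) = -0.25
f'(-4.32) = -0.07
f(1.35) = 0.22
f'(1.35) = -0.04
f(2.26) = 0.18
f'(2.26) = -0.04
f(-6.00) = -0.17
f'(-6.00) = -0.03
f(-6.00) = -0.17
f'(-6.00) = -0.03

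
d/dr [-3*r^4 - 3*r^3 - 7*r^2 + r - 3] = -12*r^3 - 9*r^2 - 14*r + 1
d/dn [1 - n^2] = -2*n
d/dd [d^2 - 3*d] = 2*d - 3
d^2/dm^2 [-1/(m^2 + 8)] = 2*(8 - 3*m^2)/(m^2 + 8)^3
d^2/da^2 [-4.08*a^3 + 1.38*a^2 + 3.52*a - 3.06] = 2.76 - 24.48*a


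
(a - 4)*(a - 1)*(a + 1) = a^3 - 4*a^2 - a + 4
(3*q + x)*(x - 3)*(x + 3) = 3*q*x^2 - 27*q + x^3 - 9*x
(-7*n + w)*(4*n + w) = -28*n^2 - 3*n*w + w^2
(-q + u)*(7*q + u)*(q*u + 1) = -7*q^3*u + 6*q^2*u^2 - 7*q^2 + q*u^3 + 6*q*u + u^2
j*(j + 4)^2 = j^3 + 8*j^2 + 16*j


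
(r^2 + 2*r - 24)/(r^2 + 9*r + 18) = (r - 4)/(r + 3)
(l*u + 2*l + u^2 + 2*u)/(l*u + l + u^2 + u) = (u + 2)/(u + 1)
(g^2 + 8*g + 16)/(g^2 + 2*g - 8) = (g + 4)/(g - 2)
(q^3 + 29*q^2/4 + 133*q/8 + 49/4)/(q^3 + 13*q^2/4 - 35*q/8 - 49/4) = (q + 2)/(q - 2)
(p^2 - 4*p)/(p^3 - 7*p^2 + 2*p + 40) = p/(p^2 - 3*p - 10)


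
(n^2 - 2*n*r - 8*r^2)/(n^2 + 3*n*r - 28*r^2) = (n + 2*r)/(n + 7*r)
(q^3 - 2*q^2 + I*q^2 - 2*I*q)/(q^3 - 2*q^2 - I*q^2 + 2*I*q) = (q + I)/(q - I)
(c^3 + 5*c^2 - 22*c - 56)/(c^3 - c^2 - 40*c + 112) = (c + 2)/(c - 4)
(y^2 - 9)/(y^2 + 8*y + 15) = (y - 3)/(y + 5)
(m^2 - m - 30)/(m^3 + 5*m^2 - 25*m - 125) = (m - 6)/(m^2 - 25)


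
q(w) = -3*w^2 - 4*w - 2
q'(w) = -6*w - 4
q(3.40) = -50.28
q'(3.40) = -24.40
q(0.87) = -7.75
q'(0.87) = -9.22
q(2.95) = -39.91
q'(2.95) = -21.70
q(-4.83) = -52.67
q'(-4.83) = 24.98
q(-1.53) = -2.90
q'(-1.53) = 5.18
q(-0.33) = -1.01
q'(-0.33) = -2.02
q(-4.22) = -38.55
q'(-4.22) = 21.32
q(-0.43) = -0.83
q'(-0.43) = -1.42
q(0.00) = -2.00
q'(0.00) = -4.00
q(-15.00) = -617.00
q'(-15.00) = 86.00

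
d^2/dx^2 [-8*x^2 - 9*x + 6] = -16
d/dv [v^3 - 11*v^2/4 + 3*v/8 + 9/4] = 3*v^2 - 11*v/2 + 3/8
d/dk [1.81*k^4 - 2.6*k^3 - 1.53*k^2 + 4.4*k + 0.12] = 7.24*k^3 - 7.8*k^2 - 3.06*k + 4.4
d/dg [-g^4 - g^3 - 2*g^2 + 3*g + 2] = -4*g^3 - 3*g^2 - 4*g + 3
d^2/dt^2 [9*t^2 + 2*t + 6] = 18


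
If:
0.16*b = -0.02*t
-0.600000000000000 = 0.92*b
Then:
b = -0.65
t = 5.22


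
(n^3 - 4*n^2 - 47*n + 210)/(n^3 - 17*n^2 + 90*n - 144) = (n^2 + 2*n - 35)/(n^2 - 11*n + 24)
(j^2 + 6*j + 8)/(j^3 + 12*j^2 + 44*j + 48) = 1/(j + 6)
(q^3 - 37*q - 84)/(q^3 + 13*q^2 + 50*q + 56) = (q^2 - 4*q - 21)/(q^2 + 9*q + 14)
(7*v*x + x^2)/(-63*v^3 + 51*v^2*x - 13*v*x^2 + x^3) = x*(7*v + x)/(-63*v^3 + 51*v^2*x - 13*v*x^2 + x^3)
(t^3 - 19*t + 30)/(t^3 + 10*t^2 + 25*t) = (t^2 - 5*t + 6)/(t*(t + 5))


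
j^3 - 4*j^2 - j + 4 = (j - 4)*(j - 1)*(j + 1)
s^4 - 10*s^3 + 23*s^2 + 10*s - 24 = (s - 6)*(s - 4)*(s - 1)*(s + 1)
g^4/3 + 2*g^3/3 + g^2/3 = g^2*(g/3 + 1/3)*(g + 1)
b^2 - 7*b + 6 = (b - 6)*(b - 1)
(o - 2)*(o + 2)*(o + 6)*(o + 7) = o^4 + 13*o^3 + 38*o^2 - 52*o - 168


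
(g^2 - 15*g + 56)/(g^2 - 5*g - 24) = (g - 7)/(g + 3)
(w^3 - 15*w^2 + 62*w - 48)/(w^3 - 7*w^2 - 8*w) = (w^2 - 7*w + 6)/(w*(w + 1))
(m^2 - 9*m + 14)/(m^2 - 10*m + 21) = (m - 2)/(m - 3)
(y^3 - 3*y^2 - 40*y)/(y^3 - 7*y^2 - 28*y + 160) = y/(y - 4)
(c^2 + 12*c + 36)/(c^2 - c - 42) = (c + 6)/(c - 7)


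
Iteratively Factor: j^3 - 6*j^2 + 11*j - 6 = (j - 1)*(j^2 - 5*j + 6) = (j - 3)*(j - 1)*(j - 2)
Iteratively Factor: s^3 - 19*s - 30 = (s - 5)*(s^2 + 5*s + 6) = (s - 5)*(s + 3)*(s + 2)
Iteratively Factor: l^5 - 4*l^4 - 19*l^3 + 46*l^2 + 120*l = (l - 4)*(l^4 - 19*l^2 - 30*l) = (l - 4)*(l + 2)*(l^3 - 2*l^2 - 15*l) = l*(l - 4)*(l + 2)*(l^2 - 2*l - 15) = l*(l - 5)*(l - 4)*(l + 2)*(l + 3)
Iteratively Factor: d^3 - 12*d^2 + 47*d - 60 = (d - 5)*(d^2 - 7*d + 12) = (d - 5)*(d - 3)*(d - 4)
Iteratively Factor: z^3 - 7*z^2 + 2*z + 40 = (z - 5)*(z^2 - 2*z - 8) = (z - 5)*(z - 4)*(z + 2)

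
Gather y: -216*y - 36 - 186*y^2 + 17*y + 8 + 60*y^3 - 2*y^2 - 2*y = 60*y^3 - 188*y^2 - 201*y - 28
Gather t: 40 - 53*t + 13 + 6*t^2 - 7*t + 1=6*t^2 - 60*t + 54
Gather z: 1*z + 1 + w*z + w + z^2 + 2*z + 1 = w + z^2 + z*(w + 3) + 2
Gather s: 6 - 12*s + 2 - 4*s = 8 - 16*s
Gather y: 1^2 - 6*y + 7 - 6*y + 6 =14 - 12*y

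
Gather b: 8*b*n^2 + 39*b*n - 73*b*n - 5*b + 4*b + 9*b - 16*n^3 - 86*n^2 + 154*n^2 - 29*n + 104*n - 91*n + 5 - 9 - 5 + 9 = b*(8*n^2 - 34*n + 8) - 16*n^3 + 68*n^2 - 16*n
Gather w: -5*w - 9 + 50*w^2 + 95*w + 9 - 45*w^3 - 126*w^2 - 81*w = -45*w^3 - 76*w^2 + 9*w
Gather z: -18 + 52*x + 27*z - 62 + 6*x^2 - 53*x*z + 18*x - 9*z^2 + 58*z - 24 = 6*x^2 + 70*x - 9*z^2 + z*(85 - 53*x) - 104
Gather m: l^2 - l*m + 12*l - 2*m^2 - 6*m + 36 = l^2 + 12*l - 2*m^2 + m*(-l - 6) + 36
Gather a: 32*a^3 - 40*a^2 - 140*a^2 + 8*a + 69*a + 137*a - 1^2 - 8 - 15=32*a^3 - 180*a^2 + 214*a - 24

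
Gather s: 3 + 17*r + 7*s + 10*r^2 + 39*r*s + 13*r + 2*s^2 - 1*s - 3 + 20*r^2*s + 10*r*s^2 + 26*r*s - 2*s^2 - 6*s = 10*r^2 + 10*r*s^2 + 30*r + s*(20*r^2 + 65*r)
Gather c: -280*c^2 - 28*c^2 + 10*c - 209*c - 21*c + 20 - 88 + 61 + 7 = -308*c^2 - 220*c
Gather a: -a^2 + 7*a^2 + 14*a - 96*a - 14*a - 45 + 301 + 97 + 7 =6*a^2 - 96*a + 360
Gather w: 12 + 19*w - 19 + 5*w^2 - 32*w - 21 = 5*w^2 - 13*w - 28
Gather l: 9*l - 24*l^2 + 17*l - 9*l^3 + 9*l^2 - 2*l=-9*l^3 - 15*l^2 + 24*l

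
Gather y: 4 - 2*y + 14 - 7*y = 18 - 9*y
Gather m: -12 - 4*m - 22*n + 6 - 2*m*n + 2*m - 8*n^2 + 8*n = m*(-2*n - 2) - 8*n^2 - 14*n - 6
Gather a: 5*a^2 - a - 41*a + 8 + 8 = 5*a^2 - 42*a + 16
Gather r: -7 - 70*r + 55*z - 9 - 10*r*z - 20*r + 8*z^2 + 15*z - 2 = r*(-10*z - 90) + 8*z^2 + 70*z - 18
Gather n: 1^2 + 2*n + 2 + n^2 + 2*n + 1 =n^2 + 4*n + 4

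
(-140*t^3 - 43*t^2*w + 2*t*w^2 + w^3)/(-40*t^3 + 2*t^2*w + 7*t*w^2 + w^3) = (7*t - w)/(2*t - w)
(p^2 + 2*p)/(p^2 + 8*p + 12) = p/(p + 6)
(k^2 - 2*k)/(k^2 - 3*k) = (k - 2)/(k - 3)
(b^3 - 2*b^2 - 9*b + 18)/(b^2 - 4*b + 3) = (b^2 + b - 6)/(b - 1)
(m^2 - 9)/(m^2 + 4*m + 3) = (m - 3)/(m + 1)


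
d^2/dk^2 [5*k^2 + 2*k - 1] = 10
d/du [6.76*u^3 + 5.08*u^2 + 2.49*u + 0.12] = 20.28*u^2 + 10.16*u + 2.49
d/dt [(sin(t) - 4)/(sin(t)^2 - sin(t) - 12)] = -cos(t)/(sin(t) + 3)^2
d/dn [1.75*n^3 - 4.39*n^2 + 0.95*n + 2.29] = 5.25*n^2 - 8.78*n + 0.95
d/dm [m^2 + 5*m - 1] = 2*m + 5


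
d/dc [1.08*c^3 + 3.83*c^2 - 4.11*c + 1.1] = 3.24*c^2 + 7.66*c - 4.11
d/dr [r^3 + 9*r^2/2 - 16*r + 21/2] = 3*r^2 + 9*r - 16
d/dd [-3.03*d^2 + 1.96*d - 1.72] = 1.96 - 6.06*d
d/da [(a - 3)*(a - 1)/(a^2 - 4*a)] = 6*(2 - a)/(a^2*(a^2 - 8*a + 16))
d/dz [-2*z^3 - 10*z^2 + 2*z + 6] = -6*z^2 - 20*z + 2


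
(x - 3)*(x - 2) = x^2 - 5*x + 6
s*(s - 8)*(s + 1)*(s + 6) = s^4 - s^3 - 50*s^2 - 48*s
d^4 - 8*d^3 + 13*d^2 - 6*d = d*(d - 6)*(d - 1)^2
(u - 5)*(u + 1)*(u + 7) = u^3 + 3*u^2 - 33*u - 35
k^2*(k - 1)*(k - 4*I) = k^4 - k^3 - 4*I*k^3 + 4*I*k^2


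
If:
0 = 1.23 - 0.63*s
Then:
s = 1.95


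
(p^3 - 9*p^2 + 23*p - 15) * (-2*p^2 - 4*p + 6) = -2*p^5 + 14*p^4 - 4*p^3 - 116*p^2 + 198*p - 90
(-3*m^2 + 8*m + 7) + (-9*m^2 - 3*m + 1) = -12*m^2 + 5*m + 8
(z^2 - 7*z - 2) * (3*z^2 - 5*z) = 3*z^4 - 26*z^3 + 29*z^2 + 10*z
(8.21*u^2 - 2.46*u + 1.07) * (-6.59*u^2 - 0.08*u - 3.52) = -54.1039*u^4 + 15.5546*u^3 - 35.7537*u^2 + 8.5736*u - 3.7664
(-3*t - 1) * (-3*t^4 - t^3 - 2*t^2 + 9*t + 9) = 9*t^5 + 6*t^4 + 7*t^3 - 25*t^2 - 36*t - 9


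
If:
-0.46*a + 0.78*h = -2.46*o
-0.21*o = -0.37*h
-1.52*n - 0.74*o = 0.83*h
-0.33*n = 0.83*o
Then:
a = 0.00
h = 0.00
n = 0.00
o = 0.00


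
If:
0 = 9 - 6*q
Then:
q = 3/2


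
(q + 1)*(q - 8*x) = q^2 - 8*q*x + q - 8*x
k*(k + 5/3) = k^2 + 5*k/3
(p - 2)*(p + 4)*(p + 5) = p^3 + 7*p^2 + 2*p - 40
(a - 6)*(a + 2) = a^2 - 4*a - 12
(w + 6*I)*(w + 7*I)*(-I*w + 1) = -I*w^3 + 14*w^2 + 55*I*w - 42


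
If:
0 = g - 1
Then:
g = 1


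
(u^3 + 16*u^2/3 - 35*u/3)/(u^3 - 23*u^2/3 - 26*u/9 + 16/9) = 3*u*(3*u^2 + 16*u - 35)/(9*u^3 - 69*u^2 - 26*u + 16)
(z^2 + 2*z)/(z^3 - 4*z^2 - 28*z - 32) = z/(z^2 - 6*z - 16)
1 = 1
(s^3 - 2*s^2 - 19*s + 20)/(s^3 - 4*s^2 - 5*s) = (s^2 + 3*s - 4)/(s*(s + 1))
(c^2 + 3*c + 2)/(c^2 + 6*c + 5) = (c + 2)/(c + 5)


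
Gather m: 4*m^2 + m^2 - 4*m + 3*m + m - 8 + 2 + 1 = 5*m^2 - 5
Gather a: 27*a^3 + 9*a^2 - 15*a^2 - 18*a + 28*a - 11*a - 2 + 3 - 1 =27*a^3 - 6*a^2 - a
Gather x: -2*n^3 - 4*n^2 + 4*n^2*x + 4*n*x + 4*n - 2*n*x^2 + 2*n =-2*n^3 - 4*n^2 - 2*n*x^2 + 6*n + x*(4*n^2 + 4*n)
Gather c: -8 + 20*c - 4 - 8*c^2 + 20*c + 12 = -8*c^2 + 40*c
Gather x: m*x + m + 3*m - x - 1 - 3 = 4*m + x*(m - 1) - 4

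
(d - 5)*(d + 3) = d^2 - 2*d - 15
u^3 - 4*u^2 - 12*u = u*(u - 6)*(u + 2)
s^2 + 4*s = s*(s + 4)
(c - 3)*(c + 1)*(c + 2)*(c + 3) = c^4 + 3*c^3 - 7*c^2 - 27*c - 18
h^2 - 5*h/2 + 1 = (h - 2)*(h - 1/2)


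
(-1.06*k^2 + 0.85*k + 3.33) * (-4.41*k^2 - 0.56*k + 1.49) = 4.6746*k^4 - 3.1549*k^3 - 16.7407*k^2 - 0.5983*k + 4.9617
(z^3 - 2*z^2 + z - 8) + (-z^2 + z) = z^3 - 3*z^2 + 2*z - 8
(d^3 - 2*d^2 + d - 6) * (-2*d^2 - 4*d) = -2*d^5 + 6*d^3 + 8*d^2 + 24*d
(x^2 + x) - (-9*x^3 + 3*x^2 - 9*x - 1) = 9*x^3 - 2*x^2 + 10*x + 1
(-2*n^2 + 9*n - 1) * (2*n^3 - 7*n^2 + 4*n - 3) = -4*n^5 + 32*n^4 - 73*n^3 + 49*n^2 - 31*n + 3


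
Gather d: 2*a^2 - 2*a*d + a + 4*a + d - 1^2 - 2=2*a^2 + 5*a + d*(1 - 2*a) - 3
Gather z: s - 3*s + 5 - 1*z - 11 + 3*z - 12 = -2*s + 2*z - 18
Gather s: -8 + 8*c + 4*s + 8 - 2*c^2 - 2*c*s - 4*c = -2*c^2 + 4*c + s*(4 - 2*c)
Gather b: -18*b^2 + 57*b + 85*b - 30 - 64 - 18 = -18*b^2 + 142*b - 112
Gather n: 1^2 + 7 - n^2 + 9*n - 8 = -n^2 + 9*n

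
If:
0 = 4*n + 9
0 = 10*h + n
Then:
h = 9/40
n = -9/4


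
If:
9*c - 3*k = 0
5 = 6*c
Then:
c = 5/6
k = 5/2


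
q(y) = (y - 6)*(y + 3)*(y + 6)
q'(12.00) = 468.00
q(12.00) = 1620.00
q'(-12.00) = 324.00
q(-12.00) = -972.00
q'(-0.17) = -36.93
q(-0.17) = -101.80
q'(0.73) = -30.02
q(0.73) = -132.29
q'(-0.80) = -38.88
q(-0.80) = -77.79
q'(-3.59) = -18.88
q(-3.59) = 13.64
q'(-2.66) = -30.73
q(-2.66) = -9.83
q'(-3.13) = -25.39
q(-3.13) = 3.41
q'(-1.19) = -38.89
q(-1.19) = -62.60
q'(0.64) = -30.93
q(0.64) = -129.55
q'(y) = (y - 6)*(y + 3) + (y - 6)*(y + 6) + (y + 3)*(y + 6) = 3*y^2 + 6*y - 36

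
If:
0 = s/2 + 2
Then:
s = -4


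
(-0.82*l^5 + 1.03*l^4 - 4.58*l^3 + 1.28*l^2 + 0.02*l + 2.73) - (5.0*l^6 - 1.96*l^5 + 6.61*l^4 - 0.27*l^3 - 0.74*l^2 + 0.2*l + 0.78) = -5.0*l^6 + 1.14*l^5 - 5.58*l^4 - 4.31*l^3 + 2.02*l^2 - 0.18*l + 1.95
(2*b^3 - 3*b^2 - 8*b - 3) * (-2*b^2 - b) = -4*b^5 + 4*b^4 + 19*b^3 + 14*b^2 + 3*b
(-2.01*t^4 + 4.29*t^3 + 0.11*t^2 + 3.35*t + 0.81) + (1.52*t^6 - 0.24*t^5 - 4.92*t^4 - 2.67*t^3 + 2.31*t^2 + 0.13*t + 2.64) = 1.52*t^6 - 0.24*t^5 - 6.93*t^4 + 1.62*t^3 + 2.42*t^2 + 3.48*t + 3.45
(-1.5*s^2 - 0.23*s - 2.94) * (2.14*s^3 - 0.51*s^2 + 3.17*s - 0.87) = -3.21*s^5 + 0.2728*s^4 - 10.9293*s^3 + 2.0753*s^2 - 9.1197*s + 2.5578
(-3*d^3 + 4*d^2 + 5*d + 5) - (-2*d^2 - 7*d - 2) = -3*d^3 + 6*d^2 + 12*d + 7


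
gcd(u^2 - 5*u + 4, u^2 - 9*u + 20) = u - 4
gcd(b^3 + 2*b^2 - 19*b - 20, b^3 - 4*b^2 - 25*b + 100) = b^2 + b - 20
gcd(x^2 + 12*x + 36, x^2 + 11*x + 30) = x + 6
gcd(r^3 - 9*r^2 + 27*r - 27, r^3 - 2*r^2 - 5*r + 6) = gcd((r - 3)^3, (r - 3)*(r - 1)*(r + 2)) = r - 3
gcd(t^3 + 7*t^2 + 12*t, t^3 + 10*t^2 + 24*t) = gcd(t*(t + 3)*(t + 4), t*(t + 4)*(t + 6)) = t^2 + 4*t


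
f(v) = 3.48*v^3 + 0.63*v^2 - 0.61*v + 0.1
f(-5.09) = -439.39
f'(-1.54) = 22.21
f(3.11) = 108.98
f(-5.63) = -597.51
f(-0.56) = 0.03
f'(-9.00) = 833.69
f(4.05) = 239.14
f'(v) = 10.44*v^2 + 1.26*v - 0.61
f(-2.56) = -52.59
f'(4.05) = 175.74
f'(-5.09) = 263.46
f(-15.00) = -11594.00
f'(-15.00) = 2329.49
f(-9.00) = -2480.30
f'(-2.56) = 64.58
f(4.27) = 279.92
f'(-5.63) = 323.21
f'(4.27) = 195.12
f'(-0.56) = 1.96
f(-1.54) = -10.18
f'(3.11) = 104.29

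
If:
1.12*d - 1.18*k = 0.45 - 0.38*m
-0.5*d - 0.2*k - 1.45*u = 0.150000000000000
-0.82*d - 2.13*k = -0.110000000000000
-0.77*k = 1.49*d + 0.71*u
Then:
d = 0.04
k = 0.04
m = 1.18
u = -0.12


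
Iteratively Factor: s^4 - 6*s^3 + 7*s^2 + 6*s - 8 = (s - 2)*(s^3 - 4*s^2 - s + 4) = (s - 4)*(s - 2)*(s^2 - 1) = (s - 4)*(s - 2)*(s + 1)*(s - 1)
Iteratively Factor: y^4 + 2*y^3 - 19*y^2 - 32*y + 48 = (y + 4)*(y^3 - 2*y^2 - 11*y + 12) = (y - 1)*(y + 4)*(y^2 - y - 12) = (y - 1)*(y + 3)*(y + 4)*(y - 4)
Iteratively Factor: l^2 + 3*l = (l)*(l + 3)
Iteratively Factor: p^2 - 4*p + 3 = (p - 3)*(p - 1)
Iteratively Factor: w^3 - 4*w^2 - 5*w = (w + 1)*(w^2 - 5*w) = w*(w + 1)*(w - 5)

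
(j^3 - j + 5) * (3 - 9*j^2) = -9*j^5 + 12*j^3 - 45*j^2 - 3*j + 15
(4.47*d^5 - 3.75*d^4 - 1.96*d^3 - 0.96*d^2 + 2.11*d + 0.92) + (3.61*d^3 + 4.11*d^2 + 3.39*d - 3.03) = 4.47*d^5 - 3.75*d^4 + 1.65*d^3 + 3.15*d^2 + 5.5*d - 2.11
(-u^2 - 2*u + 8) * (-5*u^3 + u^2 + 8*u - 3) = 5*u^5 + 9*u^4 - 50*u^3 - 5*u^2 + 70*u - 24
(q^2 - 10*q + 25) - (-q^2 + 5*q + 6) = 2*q^2 - 15*q + 19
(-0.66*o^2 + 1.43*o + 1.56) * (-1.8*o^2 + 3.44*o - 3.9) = 1.188*o^4 - 4.8444*o^3 + 4.6852*o^2 - 0.210599999999999*o - 6.084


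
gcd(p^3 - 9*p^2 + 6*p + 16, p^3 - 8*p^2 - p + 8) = p^2 - 7*p - 8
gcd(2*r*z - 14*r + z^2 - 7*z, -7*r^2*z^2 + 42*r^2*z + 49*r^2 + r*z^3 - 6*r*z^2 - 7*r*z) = z - 7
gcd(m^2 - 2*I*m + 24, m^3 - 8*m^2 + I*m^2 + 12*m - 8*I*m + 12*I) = 1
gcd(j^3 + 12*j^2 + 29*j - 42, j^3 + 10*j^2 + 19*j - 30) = j^2 + 5*j - 6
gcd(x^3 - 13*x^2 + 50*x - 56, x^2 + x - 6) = x - 2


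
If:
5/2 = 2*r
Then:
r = 5/4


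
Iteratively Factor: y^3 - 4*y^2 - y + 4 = (y - 1)*(y^2 - 3*y - 4) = (y - 4)*(y - 1)*(y + 1)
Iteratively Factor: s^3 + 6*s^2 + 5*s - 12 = (s + 4)*(s^2 + 2*s - 3) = (s + 3)*(s + 4)*(s - 1)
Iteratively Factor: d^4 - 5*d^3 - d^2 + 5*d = (d - 5)*(d^3 - d) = d*(d - 5)*(d^2 - 1) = d*(d - 5)*(d + 1)*(d - 1)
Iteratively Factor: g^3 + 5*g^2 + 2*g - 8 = (g + 4)*(g^2 + g - 2) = (g + 2)*(g + 4)*(g - 1)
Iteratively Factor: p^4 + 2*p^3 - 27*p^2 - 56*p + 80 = (p + 4)*(p^3 - 2*p^2 - 19*p + 20) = (p - 1)*(p + 4)*(p^2 - p - 20) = (p - 1)*(p + 4)^2*(p - 5)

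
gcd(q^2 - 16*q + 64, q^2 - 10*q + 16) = q - 8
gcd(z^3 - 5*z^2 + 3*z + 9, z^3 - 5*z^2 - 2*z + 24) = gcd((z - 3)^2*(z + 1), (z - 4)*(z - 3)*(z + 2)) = z - 3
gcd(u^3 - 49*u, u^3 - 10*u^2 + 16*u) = u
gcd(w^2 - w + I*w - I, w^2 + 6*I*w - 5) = w + I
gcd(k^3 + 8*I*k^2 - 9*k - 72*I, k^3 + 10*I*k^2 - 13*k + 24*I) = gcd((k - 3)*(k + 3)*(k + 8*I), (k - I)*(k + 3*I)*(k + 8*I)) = k + 8*I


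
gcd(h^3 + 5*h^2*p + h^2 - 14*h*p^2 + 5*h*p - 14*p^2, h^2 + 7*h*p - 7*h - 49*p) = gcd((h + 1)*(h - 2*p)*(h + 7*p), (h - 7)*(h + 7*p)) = h + 7*p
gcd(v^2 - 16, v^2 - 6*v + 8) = v - 4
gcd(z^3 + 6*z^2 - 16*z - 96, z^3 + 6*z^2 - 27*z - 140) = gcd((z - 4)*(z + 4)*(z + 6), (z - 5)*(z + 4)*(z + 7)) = z + 4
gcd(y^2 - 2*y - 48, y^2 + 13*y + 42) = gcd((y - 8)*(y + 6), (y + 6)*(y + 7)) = y + 6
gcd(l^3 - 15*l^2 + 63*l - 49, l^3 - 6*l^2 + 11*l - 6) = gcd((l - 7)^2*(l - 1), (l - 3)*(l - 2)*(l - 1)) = l - 1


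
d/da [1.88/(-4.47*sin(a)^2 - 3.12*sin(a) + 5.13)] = (16.8072*sin(a) + 5.8656)*cos(a)/(4.47*sin(a)^2 + 3.12*sin(a) - 5.13)^2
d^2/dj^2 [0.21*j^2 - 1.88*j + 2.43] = 0.420000000000000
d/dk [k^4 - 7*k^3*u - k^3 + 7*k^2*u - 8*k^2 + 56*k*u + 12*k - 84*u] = 4*k^3 - 21*k^2*u - 3*k^2 + 14*k*u - 16*k + 56*u + 12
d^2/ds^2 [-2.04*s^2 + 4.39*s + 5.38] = -4.08000000000000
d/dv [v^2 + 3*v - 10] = 2*v + 3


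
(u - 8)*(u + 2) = u^2 - 6*u - 16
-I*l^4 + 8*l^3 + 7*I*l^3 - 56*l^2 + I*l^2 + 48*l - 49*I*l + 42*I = (l - 6)*(l + I)*(l + 7*I)*(-I*l + I)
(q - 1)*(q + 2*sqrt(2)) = q^2 - q + 2*sqrt(2)*q - 2*sqrt(2)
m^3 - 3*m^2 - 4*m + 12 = (m - 3)*(m - 2)*(m + 2)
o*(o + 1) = o^2 + o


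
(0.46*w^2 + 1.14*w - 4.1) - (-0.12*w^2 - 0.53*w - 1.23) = 0.58*w^2 + 1.67*w - 2.87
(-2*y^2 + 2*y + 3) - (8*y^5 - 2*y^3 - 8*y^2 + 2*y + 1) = -8*y^5 + 2*y^3 + 6*y^2 + 2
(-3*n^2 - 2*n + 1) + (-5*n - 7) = -3*n^2 - 7*n - 6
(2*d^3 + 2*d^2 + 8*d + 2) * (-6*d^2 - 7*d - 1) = -12*d^5 - 26*d^4 - 64*d^3 - 70*d^2 - 22*d - 2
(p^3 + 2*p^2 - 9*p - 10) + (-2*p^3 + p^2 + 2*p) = -p^3 + 3*p^2 - 7*p - 10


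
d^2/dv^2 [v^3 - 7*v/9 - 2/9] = 6*v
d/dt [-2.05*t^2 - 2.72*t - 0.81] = -4.1*t - 2.72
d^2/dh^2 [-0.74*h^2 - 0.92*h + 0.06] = -1.48000000000000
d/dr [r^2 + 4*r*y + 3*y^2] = 2*r + 4*y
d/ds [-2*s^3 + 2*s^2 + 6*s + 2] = -6*s^2 + 4*s + 6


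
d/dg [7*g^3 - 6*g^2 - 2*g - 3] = 21*g^2 - 12*g - 2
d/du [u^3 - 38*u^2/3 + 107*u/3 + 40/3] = 3*u^2 - 76*u/3 + 107/3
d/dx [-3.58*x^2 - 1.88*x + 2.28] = -7.16*x - 1.88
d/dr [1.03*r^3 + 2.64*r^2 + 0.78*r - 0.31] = 3.09*r^2 + 5.28*r + 0.78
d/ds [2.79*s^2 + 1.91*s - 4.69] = 5.58*s + 1.91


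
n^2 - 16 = (n - 4)*(n + 4)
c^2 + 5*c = c*(c + 5)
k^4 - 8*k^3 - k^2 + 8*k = k*(k - 8)*(k - 1)*(k + 1)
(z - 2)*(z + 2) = z^2 - 4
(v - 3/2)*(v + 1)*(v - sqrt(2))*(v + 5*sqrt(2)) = v^4 - v^3/2 + 4*sqrt(2)*v^3 - 23*v^2/2 - 2*sqrt(2)*v^2 - 6*sqrt(2)*v + 5*v + 15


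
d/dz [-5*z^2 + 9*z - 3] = 9 - 10*z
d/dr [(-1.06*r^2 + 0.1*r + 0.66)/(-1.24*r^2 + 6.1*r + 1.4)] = (-6.342*r^2 - 1.3312*r - 3.886)/(1.5376*r^4 - 15.128*r^3 + 33.738*r^2 + 17.08*r + 1.96)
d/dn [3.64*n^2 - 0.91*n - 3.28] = 7.28*n - 0.91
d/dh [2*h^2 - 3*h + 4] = 4*h - 3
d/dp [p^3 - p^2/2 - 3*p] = 3*p^2 - p - 3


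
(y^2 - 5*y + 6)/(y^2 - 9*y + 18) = (y - 2)/(y - 6)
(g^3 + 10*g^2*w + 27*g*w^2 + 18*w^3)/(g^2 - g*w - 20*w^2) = (-g^3 - 10*g^2*w - 27*g*w^2 - 18*w^3)/(-g^2 + g*w + 20*w^2)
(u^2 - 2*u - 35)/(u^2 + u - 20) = (u - 7)/(u - 4)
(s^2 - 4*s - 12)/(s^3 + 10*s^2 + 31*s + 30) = (s - 6)/(s^2 + 8*s + 15)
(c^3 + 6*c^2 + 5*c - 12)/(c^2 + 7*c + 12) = c - 1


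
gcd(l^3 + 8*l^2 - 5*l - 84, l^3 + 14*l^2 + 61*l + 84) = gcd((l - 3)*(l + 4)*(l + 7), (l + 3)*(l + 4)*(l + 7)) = l^2 + 11*l + 28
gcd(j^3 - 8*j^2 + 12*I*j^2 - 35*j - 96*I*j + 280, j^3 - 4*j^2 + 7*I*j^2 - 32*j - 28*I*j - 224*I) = j^2 + j*(-8 + 7*I) - 56*I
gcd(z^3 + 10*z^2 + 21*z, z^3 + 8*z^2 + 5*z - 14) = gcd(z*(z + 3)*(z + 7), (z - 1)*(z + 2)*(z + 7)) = z + 7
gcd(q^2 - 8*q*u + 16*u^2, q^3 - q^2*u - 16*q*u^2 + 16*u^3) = q - 4*u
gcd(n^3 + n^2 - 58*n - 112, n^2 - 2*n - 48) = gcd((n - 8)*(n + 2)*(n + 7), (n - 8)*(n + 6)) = n - 8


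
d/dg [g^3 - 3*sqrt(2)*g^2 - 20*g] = 3*g^2 - 6*sqrt(2)*g - 20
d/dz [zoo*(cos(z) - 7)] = zoo*sin(z)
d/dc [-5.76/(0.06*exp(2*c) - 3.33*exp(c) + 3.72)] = (0.6912*exp(c) - 19.1808)*exp(c)/(0.06*exp(2*c) - 3.33*exp(c) + 3.72)^2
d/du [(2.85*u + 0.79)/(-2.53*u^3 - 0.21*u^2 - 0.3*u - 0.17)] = (14.421*u^3 + 6.5946*u^2 + 0.3318*u - 0.2475)/(6.4009*u^6 + 1.0626*u^5 + 1.5621*u^4 + 0.9862*u^3 + 0.1614*u^2 + 0.102*u + 0.0289)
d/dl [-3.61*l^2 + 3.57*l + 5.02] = 3.57 - 7.22*l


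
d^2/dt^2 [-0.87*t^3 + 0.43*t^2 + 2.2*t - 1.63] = 0.86 - 5.22*t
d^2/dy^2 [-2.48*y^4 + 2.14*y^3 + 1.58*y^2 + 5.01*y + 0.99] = -29.76*y^2 + 12.84*y + 3.16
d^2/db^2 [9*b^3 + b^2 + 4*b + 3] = 54*b + 2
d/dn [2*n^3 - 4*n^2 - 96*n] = 6*n^2 - 8*n - 96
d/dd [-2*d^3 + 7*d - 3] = 7 - 6*d^2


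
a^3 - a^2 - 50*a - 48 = (a - 8)*(a + 1)*(a + 6)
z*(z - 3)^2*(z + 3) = z^4 - 3*z^3 - 9*z^2 + 27*z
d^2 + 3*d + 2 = (d + 1)*(d + 2)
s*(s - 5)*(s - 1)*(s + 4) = s^4 - 2*s^3 - 19*s^2 + 20*s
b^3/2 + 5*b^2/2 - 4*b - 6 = (b/2 + 1/2)*(b - 2)*(b + 6)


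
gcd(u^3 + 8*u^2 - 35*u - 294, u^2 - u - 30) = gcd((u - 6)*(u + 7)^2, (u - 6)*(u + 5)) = u - 6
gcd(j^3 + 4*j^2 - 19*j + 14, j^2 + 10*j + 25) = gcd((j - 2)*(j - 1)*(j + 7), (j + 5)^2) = 1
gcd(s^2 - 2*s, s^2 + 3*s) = s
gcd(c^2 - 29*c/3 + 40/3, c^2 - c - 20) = 1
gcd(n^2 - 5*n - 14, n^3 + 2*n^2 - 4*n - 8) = n + 2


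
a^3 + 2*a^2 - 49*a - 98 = (a - 7)*(a + 2)*(a + 7)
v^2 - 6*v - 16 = (v - 8)*(v + 2)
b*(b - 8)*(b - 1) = b^3 - 9*b^2 + 8*b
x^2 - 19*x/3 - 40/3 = (x - 8)*(x + 5/3)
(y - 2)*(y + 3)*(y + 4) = y^3 + 5*y^2 - 2*y - 24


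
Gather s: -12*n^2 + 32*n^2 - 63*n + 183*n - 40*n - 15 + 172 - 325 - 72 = 20*n^2 + 80*n - 240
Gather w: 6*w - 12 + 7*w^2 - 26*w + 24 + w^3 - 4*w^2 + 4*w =w^3 + 3*w^2 - 16*w + 12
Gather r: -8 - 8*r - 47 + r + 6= -7*r - 49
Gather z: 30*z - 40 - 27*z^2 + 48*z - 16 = -27*z^2 + 78*z - 56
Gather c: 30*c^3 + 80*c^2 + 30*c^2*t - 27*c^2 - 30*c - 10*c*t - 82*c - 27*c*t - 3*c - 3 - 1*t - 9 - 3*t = 30*c^3 + c^2*(30*t + 53) + c*(-37*t - 115) - 4*t - 12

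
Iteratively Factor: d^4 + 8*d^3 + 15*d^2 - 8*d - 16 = (d + 4)*(d^3 + 4*d^2 - d - 4) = (d + 1)*(d + 4)*(d^2 + 3*d - 4) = (d + 1)*(d + 4)^2*(d - 1)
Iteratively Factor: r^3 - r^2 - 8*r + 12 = (r + 3)*(r^2 - 4*r + 4) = (r - 2)*(r + 3)*(r - 2)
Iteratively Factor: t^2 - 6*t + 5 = (t - 5)*(t - 1)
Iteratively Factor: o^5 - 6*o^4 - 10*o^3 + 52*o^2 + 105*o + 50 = (o + 1)*(o^4 - 7*o^3 - 3*o^2 + 55*o + 50) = (o + 1)^2*(o^3 - 8*o^2 + 5*o + 50) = (o - 5)*(o + 1)^2*(o^2 - 3*o - 10) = (o - 5)*(o + 1)^2*(o + 2)*(o - 5)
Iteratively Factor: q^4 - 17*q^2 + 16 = (q + 1)*(q^3 - q^2 - 16*q + 16) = (q - 4)*(q + 1)*(q^2 + 3*q - 4) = (q - 4)*(q - 1)*(q + 1)*(q + 4)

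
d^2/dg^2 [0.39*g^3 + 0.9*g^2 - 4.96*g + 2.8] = 2.34*g + 1.8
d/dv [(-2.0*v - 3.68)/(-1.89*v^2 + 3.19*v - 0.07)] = (-3.78*v^2 - 13.9104*v + 11.8792)/(3.5721*v^4 - 12.0582*v^3 + 10.4407*v^2 - 0.4466*v + 0.0049)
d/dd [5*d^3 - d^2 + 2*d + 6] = 15*d^2 - 2*d + 2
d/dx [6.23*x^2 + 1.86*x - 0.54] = 12.46*x + 1.86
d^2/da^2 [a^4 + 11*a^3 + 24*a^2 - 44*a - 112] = 12*a^2 + 66*a + 48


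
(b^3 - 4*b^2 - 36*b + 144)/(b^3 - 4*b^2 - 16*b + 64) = (b^2 - 36)/(b^2 - 16)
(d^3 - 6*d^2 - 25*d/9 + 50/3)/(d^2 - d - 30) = (d^2 - 25/9)/(d + 5)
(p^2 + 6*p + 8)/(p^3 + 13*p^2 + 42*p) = (p^2 + 6*p + 8)/(p*(p^2 + 13*p + 42))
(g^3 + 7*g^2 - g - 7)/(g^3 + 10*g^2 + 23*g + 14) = (g - 1)/(g + 2)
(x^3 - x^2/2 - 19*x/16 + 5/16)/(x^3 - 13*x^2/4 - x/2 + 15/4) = (x - 1/4)/(x - 3)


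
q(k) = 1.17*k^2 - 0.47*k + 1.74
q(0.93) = 2.31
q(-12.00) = 175.86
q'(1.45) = 2.92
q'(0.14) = -0.14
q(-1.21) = 4.02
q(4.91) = 27.64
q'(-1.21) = -3.30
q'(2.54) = 5.47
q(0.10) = 1.70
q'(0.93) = 1.71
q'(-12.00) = -28.55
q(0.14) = 1.70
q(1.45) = 3.52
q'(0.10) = -0.24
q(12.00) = 164.58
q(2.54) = 8.09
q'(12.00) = 27.61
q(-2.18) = 8.32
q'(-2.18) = -5.57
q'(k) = 2.34*k - 0.47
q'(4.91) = 11.02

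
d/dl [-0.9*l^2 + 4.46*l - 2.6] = 4.46 - 1.8*l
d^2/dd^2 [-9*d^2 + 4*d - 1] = -18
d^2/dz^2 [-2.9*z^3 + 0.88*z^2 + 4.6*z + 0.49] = 1.76 - 17.4*z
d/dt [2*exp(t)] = 2*exp(t)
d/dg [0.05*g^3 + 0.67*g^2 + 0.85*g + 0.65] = 0.15*g^2 + 1.34*g + 0.85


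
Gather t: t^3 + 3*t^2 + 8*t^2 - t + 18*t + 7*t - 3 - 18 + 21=t^3 + 11*t^2 + 24*t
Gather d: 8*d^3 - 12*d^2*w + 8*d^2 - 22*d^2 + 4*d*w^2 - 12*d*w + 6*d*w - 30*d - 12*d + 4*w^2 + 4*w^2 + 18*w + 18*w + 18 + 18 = 8*d^3 + d^2*(-12*w - 14) + d*(4*w^2 - 6*w - 42) + 8*w^2 + 36*w + 36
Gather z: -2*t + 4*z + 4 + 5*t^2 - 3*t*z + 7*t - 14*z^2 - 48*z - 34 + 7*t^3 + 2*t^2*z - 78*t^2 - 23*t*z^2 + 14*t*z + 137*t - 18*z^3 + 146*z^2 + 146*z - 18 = 7*t^3 - 73*t^2 + 142*t - 18*z^3 + z^2*(132 - 23*t) + z*(2*t^2 + 11*t + 102) - 48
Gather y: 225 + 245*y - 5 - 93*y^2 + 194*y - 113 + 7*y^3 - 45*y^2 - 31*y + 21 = 7*y^3 - 138*y^2 + 408*y + 128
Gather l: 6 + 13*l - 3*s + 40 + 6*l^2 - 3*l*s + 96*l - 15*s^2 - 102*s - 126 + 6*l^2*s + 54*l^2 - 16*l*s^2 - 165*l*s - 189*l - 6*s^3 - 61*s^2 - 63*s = l^2*(6*s + 60) + l*(-16*s^2 - 168*s - 80) - 6*s^3 - 76*s^2 - 168*s - 80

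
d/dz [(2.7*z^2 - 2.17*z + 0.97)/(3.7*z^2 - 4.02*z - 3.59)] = (-2.825*z^2 - 26.564*z + 11.6897)/(13.69*z^4 - 29.748*z^3 - 10.4056*z^2 + 28.8636*z + 12.8881)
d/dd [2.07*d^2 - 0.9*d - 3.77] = 4.14*d - 0.9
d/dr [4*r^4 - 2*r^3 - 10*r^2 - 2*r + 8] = 16*r^3 - 6*r^2 - 20*r - 2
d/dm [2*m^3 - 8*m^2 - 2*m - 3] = 6*m^2 - 16*m - 2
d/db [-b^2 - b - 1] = -2*b - 1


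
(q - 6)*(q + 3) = q^2 - 3*q - 18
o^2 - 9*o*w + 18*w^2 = (o - 6*w)*(o - 3*w)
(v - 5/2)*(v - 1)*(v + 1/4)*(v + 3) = v^4 - v^3/4 - 65*v^2/8 + 11*v/2 + 15/8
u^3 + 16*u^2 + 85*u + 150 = (u + 5)^2*(u + 6)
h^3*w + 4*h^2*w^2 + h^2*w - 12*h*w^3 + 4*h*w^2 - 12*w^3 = (h - 2*w)*(h + 6*w)*(h*w + w)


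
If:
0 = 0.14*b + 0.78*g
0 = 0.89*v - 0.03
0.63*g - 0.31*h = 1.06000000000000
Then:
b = -2.74149659863946*h - 9.37414965986395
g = 0.492063492063492*h + 1.68253968253968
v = 0.03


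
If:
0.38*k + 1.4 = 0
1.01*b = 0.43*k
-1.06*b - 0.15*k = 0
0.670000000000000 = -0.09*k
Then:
No Solution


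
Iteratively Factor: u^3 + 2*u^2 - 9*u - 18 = (u - 3)*(u^2 + 5*u + 6) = (u - 3)*(u + 3)*(u + 2)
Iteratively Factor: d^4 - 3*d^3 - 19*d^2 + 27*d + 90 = (d - 5)*(d^3 + 2*d^2 - 9*d - 18) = (d - 5)*(d + 2)*(d^2 - 9) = (d - 5)*(d + 2)*(d + 3)*(d - 3)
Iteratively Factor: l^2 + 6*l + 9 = (l + 3)*(l + 3)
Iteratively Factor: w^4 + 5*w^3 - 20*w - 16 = (w - 2)*(w^3 + 7*w^2 + 14*w + 8) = (w - 2)*(w + 4)*(w^2 + 3*w + 2) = (w - 2)*(w + 2)*(w + 4)*(w + 1)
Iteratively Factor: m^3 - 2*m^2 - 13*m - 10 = (m + 2)*(m^2 - 4*m - 5) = (m + 1)*(m + 2)*(m - 5)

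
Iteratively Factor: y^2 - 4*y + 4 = (y - 2)*(y - 2)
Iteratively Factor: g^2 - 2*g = (g - 2)*(g)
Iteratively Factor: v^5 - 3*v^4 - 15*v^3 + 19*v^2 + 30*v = (v - 5)*(v^4 + 2*v^3 - 5*v^2 - 6*v) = v*(v - 5)*(v^3 + 2*v^2 - 5*v - 6) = v*(v - 5)*(v + 3)*(v^2 - v - 2) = v*(v - 5)*(v - 2)*(v + 3)*(v + 1)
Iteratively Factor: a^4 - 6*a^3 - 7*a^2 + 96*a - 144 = (a - 3)*(a^3 - 3*a^2 - 16*a + 48) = (a - 4)*(a - 3)*(a^2 + a - 12) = (a - 4)*(a - 3)*(a + 4)*(a - 3)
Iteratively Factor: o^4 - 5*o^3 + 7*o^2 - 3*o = (o)*(o^3 - 5*o^2 + 7*o - 3) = o*(o - 1)*(o^2 - 4*o + 3) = o*(o - 1)^2*(o - 3)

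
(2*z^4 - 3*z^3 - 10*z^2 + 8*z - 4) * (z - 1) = 2*z^5 - 5*z^4 - 7*z^3 + 18*z^2 - 12*z + 4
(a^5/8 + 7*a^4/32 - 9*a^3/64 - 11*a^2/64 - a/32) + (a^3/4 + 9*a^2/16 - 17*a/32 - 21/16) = a^5/8 + 7*a^4/32 + 7*a^3/64 + 25*a^2/64 - 9*a/16 - 21/16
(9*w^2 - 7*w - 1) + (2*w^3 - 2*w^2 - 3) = 2*w^3 + 7*w^2 - 7*w - 4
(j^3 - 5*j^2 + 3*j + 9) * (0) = 0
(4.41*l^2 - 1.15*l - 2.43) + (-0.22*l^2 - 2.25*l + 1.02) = 4.19*l^2 - 3.4*l - 1.41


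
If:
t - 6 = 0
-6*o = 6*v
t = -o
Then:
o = -6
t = 6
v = 6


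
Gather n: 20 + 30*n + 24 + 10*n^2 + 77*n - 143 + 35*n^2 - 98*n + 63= 45*n^2 + 9*n - 36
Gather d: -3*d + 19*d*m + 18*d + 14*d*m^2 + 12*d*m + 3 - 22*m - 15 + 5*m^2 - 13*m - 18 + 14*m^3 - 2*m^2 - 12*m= d*(14*m^2 + 31*m + 15) + 14*m^3 + 3*m^2 - 47*m - 30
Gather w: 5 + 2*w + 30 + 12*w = 14*w + 35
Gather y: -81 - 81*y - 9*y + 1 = -90*y - 80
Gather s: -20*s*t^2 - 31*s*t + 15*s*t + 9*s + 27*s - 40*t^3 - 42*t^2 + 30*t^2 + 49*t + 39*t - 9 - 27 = s*(-20*t^2 - 16*t + 36) - 40*t^3 - 12*t^2 + 88*t - 36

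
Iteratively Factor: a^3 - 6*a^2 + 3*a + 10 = (a - 2)*(a^2 - 4*a - 5) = (a - 2)*(a + 1)*(a - 5)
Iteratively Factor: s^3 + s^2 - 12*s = (s - 3)*(s^2 + 4*s) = s*(s - 3)*(s + 4)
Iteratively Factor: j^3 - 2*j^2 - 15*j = (j - 5)*(j^2 + 3*j) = (j - 5)*(j + 3)*(j)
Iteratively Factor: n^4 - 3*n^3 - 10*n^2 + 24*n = (n + 3)*(n^3 - 6*n^2 + 8*n) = (n - 2)*(n + 3)*(n^2 - 4*n) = n*(n - 2)*(n + 3)*(n - 4)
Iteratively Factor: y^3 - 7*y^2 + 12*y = (y - 3)*(y^2 - 4*y) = y*(y - 3)*(y - 4)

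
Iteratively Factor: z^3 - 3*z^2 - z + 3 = (z - 3)*(z^2 - 1) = (z - 3)*(z + 1)*(z - 1)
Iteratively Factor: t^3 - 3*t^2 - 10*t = (t + 2)*(t^2 - 5*t) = t*(t + 2)*(t - 5)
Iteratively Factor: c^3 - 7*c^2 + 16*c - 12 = (c - 2)*(c^2 - 5*c + 6) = (c - 3)*(c - 2)*(c - 2)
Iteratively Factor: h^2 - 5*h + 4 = (h - 1)*(h - 4)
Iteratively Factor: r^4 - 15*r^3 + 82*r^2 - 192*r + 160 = (r - 2)*(r^3 - 13*r^2 + 56*r - 80) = (r - 4)*(r - 2)*(r^2 - 9*r + 20) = (r - 5)*(r - 4)*(r - 2)*(r - 4)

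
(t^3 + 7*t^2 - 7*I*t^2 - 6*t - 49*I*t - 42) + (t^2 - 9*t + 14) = t^3 + 8*t^2 - 7*I*t^2 - 15*t - 49*I*t - 28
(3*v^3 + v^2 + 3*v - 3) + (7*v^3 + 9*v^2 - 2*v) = 10*v^3 + 10*v^2 + v - 3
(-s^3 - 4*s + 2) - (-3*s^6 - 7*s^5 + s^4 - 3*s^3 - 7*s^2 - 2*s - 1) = 3*s^6 + 7*s^5 - s^4 + 2*s^3 + 7*s^2 - 2*s + 3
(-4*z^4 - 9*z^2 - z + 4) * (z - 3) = -4*z^5 + 12*z^4 - 9*z^3 + 26*z^2 + 7*z - 12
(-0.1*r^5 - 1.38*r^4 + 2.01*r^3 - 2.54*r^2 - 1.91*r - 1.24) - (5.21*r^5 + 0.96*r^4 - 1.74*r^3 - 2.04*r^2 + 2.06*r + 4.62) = -5.31*r^5 - 2.34*r^4 + 3.75*r^3 - 0.5*r^2 - 3.97*r - 5.86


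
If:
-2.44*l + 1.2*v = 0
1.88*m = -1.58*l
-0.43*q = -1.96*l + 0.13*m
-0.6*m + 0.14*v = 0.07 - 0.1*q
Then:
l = 0.06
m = -0.05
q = 0.27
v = 0.11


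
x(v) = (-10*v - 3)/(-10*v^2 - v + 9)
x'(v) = (-10*v - 3)*(20*v + 1)/(-10*v^2 - v + 9)^2 - 10/(-10*v^2 - v + 9) = (100*v^2 + 10*v - (10*v + 3)*(20*v + 1) - 90)/(10*v^2 + v - 9)^2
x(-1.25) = -1.77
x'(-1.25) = -6.03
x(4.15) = 0.27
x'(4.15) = -0.07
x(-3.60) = -0.28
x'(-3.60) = -0.09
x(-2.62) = -0.41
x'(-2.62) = -0.19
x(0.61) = -1.95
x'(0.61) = -7.65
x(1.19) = 2.35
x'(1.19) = -7.59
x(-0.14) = -0.18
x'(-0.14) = -1.08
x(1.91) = 0.75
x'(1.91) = -0.66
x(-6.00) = -0.17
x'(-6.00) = -0.03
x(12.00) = 0.09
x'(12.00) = -0.00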